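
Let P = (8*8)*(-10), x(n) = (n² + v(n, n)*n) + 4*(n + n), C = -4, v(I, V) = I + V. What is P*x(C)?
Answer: -10240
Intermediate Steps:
x(n) = 3*n² + 8*n (x(n) = (n² + (n + n)*n) + 4*(n + n) = (n² + (2*n)*n) + 4*(2*n) = (n² + 2*n²) + 8*n = 3*n² + 8*n)
P = -640 (P = 64*(-10) = -640)
P*x(C) = -(-2560)*(8 + 3*(-4)) = -(-2560)*(8 - 12) = -(-2560)*(-4) = -640*16 = -10240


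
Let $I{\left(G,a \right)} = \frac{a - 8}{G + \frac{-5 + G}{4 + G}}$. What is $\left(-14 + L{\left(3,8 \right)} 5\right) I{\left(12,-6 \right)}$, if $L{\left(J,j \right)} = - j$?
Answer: $\frac{12096}{199} \approx 60.784$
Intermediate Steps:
$I{\left(G,a \right)} = \frac{-8 + a}{G + \frac{-5 + G}{4 + G}}$
$\left(-14 + L{\left(3,8 \right)} 5\right) I{\left(12,-6 \right)} = \left(-14 + \left(-1\right) 8 \cdot 5\right) \frac{-32 - 96 + 4 \left(-6\right) + 12 \left(-6\right)}{-5 + 12^{2} + 5 \cdot 12} = \left(-14 - 40\right) \frac{-32 - 96 - 24 - 72}{-5 + 144 + 60} = \left(-14 - 40\right) \frac{1}{199} \left(-224\right) = - 54 \cdot \frac{1}{199} \left(-224\right) = \left(-54\right) \left(- \frac{224}{199}\right) = \frac{12096}{199}$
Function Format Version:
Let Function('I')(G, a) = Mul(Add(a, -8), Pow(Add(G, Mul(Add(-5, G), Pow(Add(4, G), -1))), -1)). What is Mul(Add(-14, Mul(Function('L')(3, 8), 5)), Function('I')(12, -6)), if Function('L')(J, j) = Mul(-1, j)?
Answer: Rational(12096, 199) ≈ 60.784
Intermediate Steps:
Function('I')(G, a) = Mul(Pow(Add(G, Mul(Pow(Add(4, G), -1), Add(-5, G))), -1), Add(-8, a)) (Function('I')(G, a) = Mul(Add(-8, a), Pow(Add(G, Mul(Pow(Add(4, G), -1), Add(-5, G))), -1)) = Mul(Pow(Add(G, Mul(Pow(Add(4, G), -1), Add(-5, G))), -1), Add(-8, a)))
Mul(Add(-14, Mul(Function('L')(3, 8), 5)), Function('I')(12, -6)) = Mul(Add(-14, Mul(Mul(-1, 8), 5)), Mul(Pow(Add(-5, Pow(12, 2), Mul(5, 12)), -1), Add(-32, Mul(-8, 12), Mul(4, -6), Mul(12, -6)))) = Mul(Add(-14, Mul(-8, 5)), Mul(Pow(Add(-5, 144, 60), -1), Add(-32, -96, -24, -72))) = Mul(Add(-14, -40), Mul(Pow(199, -1), -224)) = Mul(-54, Mul(Rational(1, 199), -224)) = Mul(-54, Rational(-224, 199)) = Rational(12096, 199)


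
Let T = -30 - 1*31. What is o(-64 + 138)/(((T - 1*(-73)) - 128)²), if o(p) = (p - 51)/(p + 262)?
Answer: 23/4521216 ≈ 5.0871e-6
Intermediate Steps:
T = -61 (T = -30 - 31 = -61)
o(p) = (-51 + p)/(262 + p)
o(-64 + 138)/(((T - 1*(-73)) - 128)²) = ((-51 + (-64 + 138))/(262 + (-64 + 138)))/(((-61 - 1*(-73)) - 128)²) = ((-51 + 74)/(262 + 74))/(((-61 + 73) - 128)²) = (23/336)/((12 - 128)²) = ((1/336)*23)/((-116)²) = (23/336)/13456 = (23/336)*(1/13456) = 23/4521216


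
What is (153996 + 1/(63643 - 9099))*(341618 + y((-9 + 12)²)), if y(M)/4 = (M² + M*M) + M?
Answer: 1437592721306575/27272 ≈ 5.2713e+10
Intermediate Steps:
y(M) = 4*M + 8*M² (y(M) = 4*((M² + M*M) + M) = 4*((M² + M²) + M) = 4*(2*M² + M) = 4*(M + 2*M²) = 4*M + 8*M²)
(153996 + 1/(63643 - 9099))*(341618 + y((-9 + 12)²)) = (153996 + 1/(63643 - 9099))*(341618 + 4*(-9 + 12)²*(1 + 2*(-9 + 12)²)) = (153996 + 1/54544)*(341618 + 4*3²*(1 + 2*3²)) = (153996 + 1/54544)*(341618 + 4*9*(1 + 2*9)) = 8399557825*(341618 + 4*9*(1 + 18))/54544 = 8399557825*(341618 + 4*9*19)/54544 = 8399557825*(341618 + 684)/54544 = (8399557825/54544)*342302 = 1437592721306575/27272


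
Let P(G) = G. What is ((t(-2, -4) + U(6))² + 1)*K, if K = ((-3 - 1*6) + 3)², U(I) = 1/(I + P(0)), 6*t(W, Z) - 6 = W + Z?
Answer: 37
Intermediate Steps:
t(W, Z) = 1 + W/6 + Z/6 (t(W, Z) = 1 + (W + Z)/6 = 1 + (W/6 + Z/6) = 1 + W/6 + Z/6)
U(I) = 1/I (U(I) = 1/(I + 0) = 1/I)
K = 36 (K = ((-3 - 6) + 3)² = (-9 + 3)² = (-6)² = 36)
((t(-2, -4) + U(6))² + 1)*K = (((1 + (⅙)*(-2) + (⅙)*(-4)) + 1/6)² + 1)*36 = (((1 - ⅓ - ⅔) + ⅙)² + 1)*36 = ((0 + ⅙)² + 1)*36 = ((⅙)² + 1)*36 = (1/36 + 1)*36 = (37/36)*36 = 37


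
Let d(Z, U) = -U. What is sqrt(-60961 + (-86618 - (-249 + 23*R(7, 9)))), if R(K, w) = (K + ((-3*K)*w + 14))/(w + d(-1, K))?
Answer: I*sqrt(145398) ≈ 381.31*I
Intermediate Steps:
R(K, w) = (14 + K - 3*K*w)/(w - K) (R(K, w) = (K + ((-3*K)*w + 14))/(w - K) = (K + (-3*K*w + 14))/(w - K) = (K + (14 - 3*K*w))/(w - K) = (14 + K - 3*K*w)/(w - K))
sqrt(-60961 + (-86618 - (-249 + 23*R(7, 9)))) = sqrt(-60961 + (-86618 - (-249 + 23*((-14 - 1*7 + 3*7*9)/(7 - 1*9))))) = sqrt(-60961 + (-86618 - (-249 + 23*((-14 - 7 + 189)/(7 - 9))))) = sqrt(-60961 + (-86618 - (-249 + 23*(168/(-2))))) = sqrt(-60961 + (-86618 - (-249 + 23*(-1/2*168)))) = sqrt(-60961 + (-86618 - (-249 + 23*(-84)))) = sqrt(-60961 + (-86618 - (-249 - 1932))) = sqrt(-60961 + (-86618 - 1*(-2181))) = sqrt(-60961 + (-86618 + 2181)) = sqrt(-60961 - 84437) = sqrt(-145398) = I*sqrt(145398)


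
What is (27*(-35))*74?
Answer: -69930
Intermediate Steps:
(27*(-35))*74 = -945*74 = -69930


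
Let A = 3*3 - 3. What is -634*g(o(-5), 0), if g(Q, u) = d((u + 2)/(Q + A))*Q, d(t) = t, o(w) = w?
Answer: 6340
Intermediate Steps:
A = 6 (A = 9 - 3 = 6)
g(Q, u) = Q*(2 + u)/(6 + Q) (g(Q, u) = ((u + 2)/(Q + 6))*Q = ((2 + u)/(6 + Q))*Q = Q*(2 + u)/(6 + Q))
-634*g(o(-5), 0) = -(-3170)*(2 + 0)/(6 - 5) = -(-3170)*2/1 = -(-3170)*2 = -634*(-10) = 6340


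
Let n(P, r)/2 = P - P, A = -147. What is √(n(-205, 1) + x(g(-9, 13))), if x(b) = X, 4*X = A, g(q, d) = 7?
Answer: 7*I*√3/2 ≈ 6.0622*I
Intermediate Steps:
X = -147/4 (X = (¼)*(-147) = -147/4 ≈ -36.750)
n(P, r) = 0 (n(P, r) = 2*(P - P) = 2*0 = 0)
x(b) = -147/4
√(n(-205, 1) + x(g(-9, 13))) = √(0 - 147/4) = √(-147/4) = 7*I*√3/2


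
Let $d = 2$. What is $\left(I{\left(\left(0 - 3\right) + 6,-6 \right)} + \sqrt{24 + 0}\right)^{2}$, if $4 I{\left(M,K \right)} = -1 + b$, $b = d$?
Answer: $\frac{385}{16} + \sqrt{6} \approx 26.512$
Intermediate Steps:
$b = 2$
$I{\left(M,K \right)} = \frac{1}{4}$ ($I{\left(M,K \right)} = \frac{-1 + 2}{4} = \frac{1}{4} \cdot 1 = \frac{1}{4}$)
$\left(I{\left(\left(0 - 3\right) + 6,-6 \right)} + \sqrt{24 + 0}\right)^{2} = \left(\frac{1}{4} + \sqrt{24 + 0}\right)^{2} = \left(\frac{1}{4} + \sqrt{24}\right)^{2} = \left(\frac{1}{4} + 2 \sqrt{6}\right)^{2}$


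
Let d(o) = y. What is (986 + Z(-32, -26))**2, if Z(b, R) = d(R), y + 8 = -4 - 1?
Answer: 946729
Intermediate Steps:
y = -13 (y = -8 + (-4 - 1) = -8 - 5 = -13)
d(o) = -13
Z(b, R) = -13
(986 + Z(-32, -26))**2 = (986 - 13)**2 = 973**2 = 946729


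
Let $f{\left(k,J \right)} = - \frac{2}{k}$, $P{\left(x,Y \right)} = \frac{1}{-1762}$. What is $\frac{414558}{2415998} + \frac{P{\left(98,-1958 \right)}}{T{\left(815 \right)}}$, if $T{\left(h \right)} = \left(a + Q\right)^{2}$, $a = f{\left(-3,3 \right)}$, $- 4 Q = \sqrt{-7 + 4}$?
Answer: $\frac{9 \left(741077515 i + 973934928 \sqrt{3}\right)}{1064247119 \left(37 i + 48 \sqrt{3}\right)} \approx 0.17122 - 0.00082049 i$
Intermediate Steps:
$Q = - \frac{i \sqrt{3}}{4}$ ($Q = - \frac{\sqrt{-7 + 4}}{4} = - \frac{\sqrt{-3}}{4} = - \frac{i \sqrt{3}}{4} \approx - 0.43301 i$)
$P{\left(x,Y \right)} = - \frac{1}{1762}$
$a = \frac{2}{3}$ ($a = - \frac{2}{-3} = \left(-2\right) \left(- \frac{1}{3}\right) = \frac{2}{3} \approx 0.66667$)
$T{\left(h \right)} = \left(\frac{2}{3} - \frac{i \sqrt{3}}{4}\right)^{2}$
$\frac{414558}{2415998} + \frac{P{\left(98,-1958 \right)}}{T{\left(815 \right)}} = \frac{414558}{2415998} - \frac{1}{1762 \left(\frac{37}{144} - \frac{i \sqrt{3}}{3}\right)} = 414558 \cdot \frac{1}{2415998} - \frac{1}{1762 \left(\frac{37}{144} - \frac{i \sqrt{3}}{3}\right)} = \frac{207279}{1207999} - \frac{1}{1762 \left(\frac{37}{144} - \frac{i \sqrt{3}}{3}\right)}$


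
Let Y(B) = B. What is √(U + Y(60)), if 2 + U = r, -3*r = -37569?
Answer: √12581 ≈ 112.17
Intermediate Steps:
r = 12523 (r = -⅓*(-37569) = 12523)
U = 12521 (U = -2 + 12523 = 12521)
√(U + Y(60)) = √(12521 + 60) = √12581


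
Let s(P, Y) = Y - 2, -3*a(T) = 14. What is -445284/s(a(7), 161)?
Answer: -148428/53 ≈ -2800.5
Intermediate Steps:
a(T) = -14/3 (a(T) = -1/3*14 = -14/3)
s(P, Y) = -2 + Y
-445284/s(a(7), 161) = -445284/(-2 + 161) = -445284/159 = -445284*1/159 = -148428/53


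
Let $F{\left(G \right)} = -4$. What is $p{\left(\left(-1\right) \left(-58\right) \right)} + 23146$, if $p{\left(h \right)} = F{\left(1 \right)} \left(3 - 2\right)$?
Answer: $23142$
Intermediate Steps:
$p{\left(h \right)} = -4$ ($p{\left(h \right)} = - 4 \left(3 - 2\right) = \left(-4\right) 1 = -4$)
$p{\left(\left(-1\right) \left(-58\right) \right)} + 23146 = -4 + 23146 = 23142$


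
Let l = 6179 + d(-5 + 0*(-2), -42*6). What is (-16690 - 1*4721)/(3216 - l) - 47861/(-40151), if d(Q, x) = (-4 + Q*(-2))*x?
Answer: 929119372/58259101 ≈ 15.948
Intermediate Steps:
d(Q, x) = x*(-4 - 2*Q) (d(Q, x) = (-4 - 2*Q)*x = x*(-4 - 2*Q))
l = 4667 (l = 6179 - 2*(-42*6)*(2 + (-5 + 0*(-2))) = 6179 - 2*(-252)*(2 + (-5 + 0)) = 6179 - 2*(-252)*(2 - 5) = 6179 - 2*(-252)*(-3) = 6179 - 1512 = 4667)
(-16690 - 1*4721)/(3216 - l) - 47861/(-40151) = (-16690 - 1*4721)/(3216 - 1*4667) - 47861/(-40151) = (-16690 - 4721)/(3216 - 4667) - 47861*(-1/40151) = -21411/(-1451) + 47861/40151 = -21411*(-1/1451) + 47861/40151 = 21411/1451 + 47861/40151 = 929119372/58259101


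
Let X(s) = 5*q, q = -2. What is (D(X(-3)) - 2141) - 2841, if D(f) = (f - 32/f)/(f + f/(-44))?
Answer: -5354902/1075 ≈ -4981.3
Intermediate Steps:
X(s) = -10 (X(s) = 5*(-2) = -10)
D(f) = 44*(f - 32/f)/(43*f) (D(f) = (f - 32/f)/(f + f*(-1/44)) = (f - 32/f)/(f - f/44) = (f - 32/f)/((43*f/44)) = (f - 32/f)*(44/(43*f)) = 44*(f - 32/f)/(43*f))
(D(X(-3)) - 2141) - 2841 = ((44/43 - 1408/43/(-10)**2) - 2141) - 2841 = ((44/43 - 1408/43*1/100) - 2141) - 2841 = ((44/43 - 352/1075) - 2141) - 2841 = (748/1075 - 2141) - 2841 = -2300827/1075 - 2841 = -5354902/1075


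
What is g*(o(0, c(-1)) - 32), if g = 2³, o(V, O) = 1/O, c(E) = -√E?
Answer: -256 + 8*I ≈ -256.0 + 8.0*I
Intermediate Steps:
g = 8
g*(o(0, c(-1)) - 32) = 8*(1/(-√(-1)) - 32) = 8*(1/(-I) - 32) = 8*(I - 32) = 8*(-32 + I) = -256 + 8*I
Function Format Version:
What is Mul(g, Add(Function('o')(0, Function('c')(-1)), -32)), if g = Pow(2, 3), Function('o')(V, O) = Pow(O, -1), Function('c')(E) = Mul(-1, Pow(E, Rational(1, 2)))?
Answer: Add(-256, Mul(8, I)) ≈ Add(-256.00, Mul(8.0000, I))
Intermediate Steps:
g = 8
Mul(g, Add(Function('o')(0, Function('c')(-1)), -32)) = Mul(8, Add(Pow(Mul(-1, Pow(-1, Rational(1, 2))), -1), -32)) = Mul(8, Add(Pow(Mul(-1, I), -1), -32)) = Mul(8, Add(I, -32)) = Mul(8, Add(-32, I)) = Add(-256, Mul(8, I))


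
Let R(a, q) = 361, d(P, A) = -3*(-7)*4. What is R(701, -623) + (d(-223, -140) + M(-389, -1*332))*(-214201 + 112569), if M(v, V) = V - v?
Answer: -14329751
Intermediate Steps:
d(P, A) = 84 (d(P, A) = 21*4 = 84)
R(701, -623) + (d(-223, -140) + M(-389, -1*332))*(-214201 + 112569) = 361 + (84 + (-1*332 - 1*(-389)))*(-214201 + 112569) = 361 + (84 + (-332 + 389))*(-101632) = 361 + (84 + 57)*(-101632) = 361 + 141*(-101632) = 361 - 14330112 = -14329751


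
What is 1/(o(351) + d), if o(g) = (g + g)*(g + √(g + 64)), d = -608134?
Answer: -90433/32661381541 - 351*√415/65322763082 ≈ -2.8783e-6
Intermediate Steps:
o(g) = 2*g*(g + √(64 + g)) (o(g) = (2*g)*(g + √(64 + g)) = 2*g*(g + √(64 + g)))
1/(o(351) + d) = 1/(2*351*(351 + √(64 + 351)) - 608134) = 1/(2*351*(351 + √415) - 608134) = 1/((246402 + 702*√415) - 608134) = 1/(-361732 + 702*√415)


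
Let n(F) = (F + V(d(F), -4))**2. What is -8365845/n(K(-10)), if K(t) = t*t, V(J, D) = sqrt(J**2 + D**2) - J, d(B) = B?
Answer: -8365845/10016 ≈ -835.25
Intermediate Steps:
V(J, D) = sqrt(D**2 + J**2) - J
K(t) = t**2
n(F) = 16 + F**2 (n(F) = (F + (sqrt((-4)**2 + F**2) - F))**2 = (F + (sqrt(16 + F**2) - F))**2 = (sqrt(16 + F**2))**2 = 16 + F**2)
-8365845/n(K(-10)) = -8365845/(16 + ((-10)**2)**2) = -8365845/(16 + 100**2) = -8365845/(16 + 10000) = -8365845/10016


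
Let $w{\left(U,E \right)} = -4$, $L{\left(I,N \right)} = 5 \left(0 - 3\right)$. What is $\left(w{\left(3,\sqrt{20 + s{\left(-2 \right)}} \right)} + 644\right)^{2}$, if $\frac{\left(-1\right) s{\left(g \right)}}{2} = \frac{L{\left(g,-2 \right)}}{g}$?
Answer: $409600$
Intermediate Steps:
$L{\left(I,N \right)} = -15$ ($L{\left(I,N \right)} = 5 \left(-3\right) = -15$)
$s{\left(g \right)} = \frac{30}{g}$ ($s{\left(g \right)} = - 2 \left(- \frac{15}{g}\right) = \frac{30}{g}$)
$\left(w{\left(3,\sqrt{20 + s{\left(-2 \right)}} \right)} + 644\right)^{2} = \left(-4 + 644\right)^{2} = 640^{2} = 409600$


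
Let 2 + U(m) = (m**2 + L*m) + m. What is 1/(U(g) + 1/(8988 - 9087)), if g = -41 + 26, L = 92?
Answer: -99/116029 ≈ -0.00085323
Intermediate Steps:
g = -15
U(m) = -2 + m**2 + 93*m (U(m) = -2 + ((m**2 + 92*m) + m) = -2 + (m**2 + 93*m) = -2 + m**2 + 93*m)
1/(U(g) + 1/(8988 - 9087)) = 1/((-2 + (-15)**2 + 93*(-15)) + 1/(8988 - 9087)) = 1/((-2 + 225 - 1395) + 1/(-99)) = 1/(-1172 - 1/99) = 1/(-116029/99) = -99/116029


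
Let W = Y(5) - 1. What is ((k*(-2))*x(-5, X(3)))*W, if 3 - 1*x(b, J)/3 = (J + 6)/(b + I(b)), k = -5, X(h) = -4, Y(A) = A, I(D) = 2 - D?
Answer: 240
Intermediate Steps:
x(b, J) = -3*J/2 (x(b, J) = 9 - 3*(J + 6)/(b + (2 - b)) = 9 - 3*(6 + J)/2 = 9 - 3*(3 + J/2) = 9 + (-9 - 3*J/2) = -3*J/2)
W = 4 (W = 5 - 1 = 4)
((k*(-2))*x(-5, X(3)))*W = ((-5*(-2))*(-3/2*(-4)))*4 = (10*6)*4 = 60*4 = 240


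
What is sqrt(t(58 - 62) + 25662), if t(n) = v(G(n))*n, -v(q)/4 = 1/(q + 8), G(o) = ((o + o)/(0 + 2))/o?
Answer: sqrt(230974)/3 ≈ 160.20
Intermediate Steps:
G(o) = 1 (G(o) = ((2*o)/2)/o = ((2*o)*(1/2))/o = o/o = 1)
v(q) = -4/(8 + q) (v(q) = -4/(q + 8) = -4/(8 + q))
t(n) = -4*n/9 (t(n) = (-4/(8 + 1))*n = (-4/9)*n = (-4*1/9)*n = -4*n/9)
sqrt(t(58 - 62) + 25662) = sqrt(-4*(58 - 62)/9 + 25662) = sqrt(-4/9*(-4) + 25662) = sqrt(16/9 + 25662) = sqrt(230974/9) = sqrt(230974)/3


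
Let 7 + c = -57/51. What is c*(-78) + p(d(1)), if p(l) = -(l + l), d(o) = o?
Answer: 10730/17 ≈ 631.18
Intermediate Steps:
c = -138/17 (c = -7 - 57/51 = -7 - 57*1/51 = -7 - 19/17 = -138/17 ≈ -8.1176)
p(l) = -2*l
c*(-78) + p(d(1)) = -138/17*(-78) - 2*1 = 10764/17 - 2 = 10730/17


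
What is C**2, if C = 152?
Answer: 23104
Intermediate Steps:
C**2 = 152**2 = 23104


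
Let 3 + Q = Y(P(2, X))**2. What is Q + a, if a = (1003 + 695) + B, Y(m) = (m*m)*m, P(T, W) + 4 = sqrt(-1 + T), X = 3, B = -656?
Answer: 1768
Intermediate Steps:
P(T, W) = -4 + sqrt(-1 + T)
Y(m) = m**3 (Y(m) = m**2*m = m**3)
Q = 726 (Q = -3 + ((-4 + sqrt(-1 + 2))**3)**2 = -3 + ((-4 + sqrt(1))**3)**2 = -3 + ((-4 + 1)**3)**2 = -3 + ((-3)**3)**2 = -3 + (-27)**2 = -3 + 729 = 726)
a = 1042 (a = (1003 + 695) - 656 = 1698 - 656 = 1042)
Q + a = 726 + 1042 = 1768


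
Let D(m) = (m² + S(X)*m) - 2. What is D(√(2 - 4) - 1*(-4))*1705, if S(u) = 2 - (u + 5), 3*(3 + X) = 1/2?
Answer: 57970/3 + 80135*I*√2/6 ≈ 19323.0 + 18888.0*I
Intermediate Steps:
X = -17/6 (X = -3 + (⅓)/2 = -3 + (⅓)*(½) = -3 + ⅙ = -17/6 ≈ -2.8333)
S(u) = -3 - u (S(u) = 2 - (5 + u) = 2 + (-5 - u) = -3 - u)
D(m) = -2 + m² - m/6 (D(m) = (m² + (-3 - 1*(-17/6))*m) - 2 = (m² + (-3 + 17/6)*m) - 2 = (m² - m/6) - 2 = -2 + m² - m/6)
D(√(2 - 4) - 1*(-4))*1705 = (-2 + (√(2 - 4) - 1*(-4))² - (√(2 - 4) - 1*(-4))/6)*1705 = (-2 + (√(-2) + 4)² - (√(-2) + 4)/6)*1705 = (-2 + (I*√2 + 4)² - (I*√2 + 4)/6)*1705 = (-2 + (4 + I*√2)² - (4 + I*√2)/6)*1705 = (-2 + (4 + I*√2)² + (-⅔ - I*√2/6))*1705 = (-8/3 + (4 + I*√2)² - I*√2/6)*1705 = -13640/3 + 1705*(4 + I*√2)² - 1705*I*√2/6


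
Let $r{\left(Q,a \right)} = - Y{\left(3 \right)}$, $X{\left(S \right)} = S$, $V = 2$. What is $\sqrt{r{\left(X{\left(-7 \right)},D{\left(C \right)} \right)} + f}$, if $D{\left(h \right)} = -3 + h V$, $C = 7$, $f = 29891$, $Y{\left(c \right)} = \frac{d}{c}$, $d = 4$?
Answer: $\frac{\sqrt{269007}}{3} \approx 172.89$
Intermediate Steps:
$Y{\left(c \right)} = \frac{4}{c}$
$D{\left(h \right)} = -3 + 2 h$ ($D{\left(h \right)} = -3 + h 2 = -3 + 2 h$)
$r{\left(Q,a \right)} = - \frac{4}{3}$
$\sqrt{r{\left(X{\left(-7 \right)},D{\left(C \right)} \right)} + f} = \sqrt{- \frac{4}{3} + 29891} = \sqrt{\frac{89669}{3}} = \frac{\sqrt{269007}}{3}$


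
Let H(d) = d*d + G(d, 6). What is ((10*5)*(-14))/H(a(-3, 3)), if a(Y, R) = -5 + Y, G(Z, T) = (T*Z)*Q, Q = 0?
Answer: -175/16 ≈ -10.938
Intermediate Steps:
G(Z, T) = 0 (G(Z, T) = (T*Z)*0 = 0)
H(d) = d² (H(d) = d*d + 0 = d² + 0 = d²)
((10*5)*(-14))/H(a(-3, 3)) = ((10*5)*(-14))/((-5 - 3)²) = (50*(-14))/((-8)²) = -700/64 = -700*1/64 = -175/16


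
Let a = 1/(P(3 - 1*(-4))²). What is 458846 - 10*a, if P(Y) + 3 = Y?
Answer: 3670763/8 ≈ 4.5885e+5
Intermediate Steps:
P(Y) = -3 + Y
a = 1/16 (a = 1/((-3 + (3 - 1*(-4)))²) = 1/((-3 + (3 + 4))²) = 1/((-3 + 7)²) = 1/(4²) = 1/16 ≈ 0.062500)
458846 - 10*a = 458846 - 10/16 = 458846 - 1*5/8 = 458846 - 5/8 = 3670763/8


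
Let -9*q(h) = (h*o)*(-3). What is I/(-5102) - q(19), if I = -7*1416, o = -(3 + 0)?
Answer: 53425/2551 ≈ 20.943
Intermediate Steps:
o = -3 (o = -1*3 = -3)
q(h) = -h (q(h) = -h*(-3)*(-3)/9 = -(-3*h)*(-3)/9 = -h)
I = -9912
I/(-5102) - q(19) = -9912/(-5102) - (-1)*19 = -9912*(-1/5102) - 1*(-19) = 4956/2551 + 19 = 53425/2551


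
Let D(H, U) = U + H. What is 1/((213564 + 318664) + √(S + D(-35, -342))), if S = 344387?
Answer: 266114/141633149987 - √344010/283266299974 ≈ 1.8768e-6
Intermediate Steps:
D(H, U) = H + U
1/((213564 + 318664) + √(S + D(-35, -342))) = 1/((213564 + 318664) + √(344387 + (-35 - 342))) = 1/(532228 + √(344387 - 377)) = 1/(532228 + √344010)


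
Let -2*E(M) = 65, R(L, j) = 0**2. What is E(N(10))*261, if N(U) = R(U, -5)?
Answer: -16965/2 ≈ -8482.5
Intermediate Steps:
R(L, j) = 0
N(U) = 0
E(M) = -65/2 (E(M) = -1/2*65 = -65/2)
E(N(10))*261 = -65/2*261 = -16965/2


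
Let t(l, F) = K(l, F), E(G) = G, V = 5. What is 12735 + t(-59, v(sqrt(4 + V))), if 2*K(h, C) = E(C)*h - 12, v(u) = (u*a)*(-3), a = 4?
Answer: 13791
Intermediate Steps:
v(u) = -12*u (v(u) = (u*4)*(-3) = (4*u)*(-3) = -12*u)
K(h, C) = -6 + C*h/2 (K(h, C) = (C*h - 12)/2 = (-12 + C*h)/2 = -6 + C*h/2)
t(l, F) = -6 + F*l/2
12735 + t(-59, v(sqrt(4 + V))) = 12735 + (-6 + (1/2)*(-12*sqrt(4 + 5))*(-59)) = 12735 + (-6 + (1/2)*(-12*sqrt(9))*(-59)) = 12735 + (-6 + (1/2)*(-12*3)*(-59)) = 12735 + (-6 + (1/2)*(-36)*(-59)) = 12735 + (-6 + 1062) = 12735 + 1056 = 13791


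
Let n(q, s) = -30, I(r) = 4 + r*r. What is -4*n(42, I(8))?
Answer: 120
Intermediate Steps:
I(r) = 4 + r**2
-4*n(42, I(8)) = -4*(-30) = 120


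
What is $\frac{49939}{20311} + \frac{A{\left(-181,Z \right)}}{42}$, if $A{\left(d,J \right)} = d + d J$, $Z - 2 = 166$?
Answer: $- \frac{619195741}{853062} \approx -725.85$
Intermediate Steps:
$Z = 168$ ($Z = 2 + 166 = 168$)
$A{\left(d,J \right)} = d + J d$
$\frac{49939}{20311} + \frac{A{\left(-181,Z \right)}}{42} = \frac{49939}{20311} + \frac{\left(-181\right) \left(1 + 168\right)}{42} = 49939 \cdot \frac{1}{20311} + \left(-181\right) 169 \cdot \frac{1}{42} = \frac{49939}{20311} - \frac{30589}{42} = - \frac{619195741}{853062}$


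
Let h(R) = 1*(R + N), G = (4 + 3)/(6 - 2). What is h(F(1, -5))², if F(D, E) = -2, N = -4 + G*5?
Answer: 121/16 ≈ 7.5625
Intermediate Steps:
G = 7/4 ≈ 1.7500
N = 19/4 (N = -4 + (7/4)*5 = -4 + 35/4 = 19/4 ≈ 4.7500)
h(R) = 19/4 + R (h(R) = 1*(R + 19/4) = 1*(19/4 + R) = 19/4 + R)
h(F(1, -5))² = (19/4 - 2)² = (11/4)² = 121/16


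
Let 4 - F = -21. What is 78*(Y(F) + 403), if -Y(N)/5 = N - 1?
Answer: 22074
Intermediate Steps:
F = 25 (F = 4 - 1*(-21) = 4 + 21 = 25)
Y(N) = 5 - 5*N (Y(N) = -5*(N - 1) = -5*(-1 + N) = 5 - 5*N)
78*(Y(F) + 403) = 78*((5 - 5*25) + 403) = 78*((5 - 125) + 403) = 78*(-120 + 403) = 78*283 = 22074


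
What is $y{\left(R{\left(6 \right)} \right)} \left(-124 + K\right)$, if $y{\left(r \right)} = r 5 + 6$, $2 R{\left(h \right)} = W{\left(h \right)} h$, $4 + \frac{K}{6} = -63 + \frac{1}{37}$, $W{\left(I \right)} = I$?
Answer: $- \frac{1867776}{37} \approx -50480.0$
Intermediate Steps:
$K = - \frac{14868}{37}$ ($K = -24 + 6 \left(-63 + \frac{1}{37}\right) = -24 + 6 \left(- \frac{2330}{37}\right) = -24 - \frac{13980}{37} = - \frac{14868}{37} \approx -401.84$)
$R{\left(h \right)} = \frac{h^{2}}{2}$ ($R{\left(h \right)} = \frac{h h}{2} = \frac{h^{2}}{2}$)
$y{\left(r \right)} = 6 + 5 r$ ($y{\left(r \right)} = 5 r + 6 = 6 + 5 r$)
$y{\left(R{\left(6 \right)} \right)} \left(-124 + K\right) = \left(6 + 5 \frac{6^{2}}{2}\right) \left(-124 - \frac{14868}{37}\right) = \left(6 + 5 \cdot \frac{1}{2} \cdot 36\right) \left(- \frac{19456}{37}\right) = \left(6 + 5 \cdot 18\right) \left(- \frac{19456}{37}\right) = \left(6 + 90\right) \left(- \frac{19456}{37}\right) = 96 \left(- \frac{19456}{37}\right) = - \frac{1867776}{37}$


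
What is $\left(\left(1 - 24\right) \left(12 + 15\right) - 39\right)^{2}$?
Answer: $435600$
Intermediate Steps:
$\left(\left(1 - 24\right) \left(12 + 15\right) - 39\right)^{2} = \left(\left(-23\right) 27 - 39\right)^{2} = \left(-621 - 39\right)^{2} = \left(-660\right)^{2} = 435600$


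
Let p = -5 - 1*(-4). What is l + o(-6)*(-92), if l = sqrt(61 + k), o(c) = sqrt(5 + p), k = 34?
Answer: -184 + sqrt(95) ≈ -174.25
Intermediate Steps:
p = -1 (p = -5 + 4 = -1)
o(c) = 2 (o(c) = sqrt(5 - 1) = sqrt(4) = 2)
l = sqrt(95) (l = sqrt(61 + 34) = sqrt(95) ≈ 9.7468)
l + o(-6)*(-92) = sqrt(95) + 2*(-92) = sqrt(95) - 184 = -184 + sqrt(95)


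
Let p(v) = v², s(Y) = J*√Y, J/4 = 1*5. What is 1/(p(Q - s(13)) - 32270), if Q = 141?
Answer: 553/27834083 - 5640*√13/361843079 ≈ -3.6332e-5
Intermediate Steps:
J = 20 (J = 4*(1*5) = 4*5 = 20)
s(Y) = 20*√Y
1/(p(Q - s(13)) - 32270) = 1/((141 - 20*√13)² - 32270) = 1/(-32270 + (141 - 20*√13)²)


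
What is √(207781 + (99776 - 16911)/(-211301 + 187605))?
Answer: 3*√810188571999/5924 ≈ 455.83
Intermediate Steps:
√(207781 + (99776 - 16911)/(-211301 + 187605)) = √(207781 + 82865/(-23696)) = √(207781 + 82865*(-1/23696)) = √(207781 - 82865/23696) = √(4923495711/23696) = 3*√810188571999/5924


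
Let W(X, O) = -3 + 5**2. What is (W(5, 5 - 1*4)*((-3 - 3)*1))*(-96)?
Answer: 12672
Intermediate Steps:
W(X, O) = 22 (W(X, O) = -3 + 25 = 22)
(W(5, 5 - 1*4)*((-3 - 3)*1))*(-96) = (22*((-3 - 3)*1))*(-96) = (22*(-6*1))*(-96) = (22*(-6))*(-96) = -132*(-96) = 12672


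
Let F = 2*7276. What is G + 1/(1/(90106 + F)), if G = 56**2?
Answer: 107794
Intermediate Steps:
F = 14552
G = 3136
G + 1/(1/(90106 + F)) = 3136 + 1/(1/(90106 + 14552)) = 3136 + 1/(1/104658) = 3136 + 104658 = 107794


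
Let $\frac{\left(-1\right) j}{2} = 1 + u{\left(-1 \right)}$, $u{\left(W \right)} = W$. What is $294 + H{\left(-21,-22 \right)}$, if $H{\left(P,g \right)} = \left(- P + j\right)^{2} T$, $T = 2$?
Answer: $1176$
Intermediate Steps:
$j = 0$ ($j = - 2 \left(1 - 1\right) = \left(-2\right) 0 = 0$)
$H{\left(P,g \right)} = 2 P^{2}$ ($H{\left(P,g \right)} = \left(- P + 0\right)^{2} \cdot 2 = \left(- P\right)^{2} \cdot 2 = P^{2} \cdot 2 = 2 P^{2}$)
$294 + H{\left(-21,-22 \right)} = 294 + 2 \left(-21\right)^{2} = 294 + 2 \cdot 441 = 294 + 882 = 1176$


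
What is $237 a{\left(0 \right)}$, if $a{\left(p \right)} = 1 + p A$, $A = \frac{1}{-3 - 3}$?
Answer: $237$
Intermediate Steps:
$A = - \frac{1}{6}$ ($A = \frac{1}{-6} = - \frac{1}{6} \approx -0.16667$)
$a{\left(p \right)} = 1 - \frac{p}{6}$ ($a{\left(p \right)} = 1 + p \left(- \frac{1}{6}\right) = 1 - \frac{p}{6}$)
$237 a{\left(0 \right)} = 237 \left(1 - 0\right) = 237 \left(1 + 0\right) = 237 \cdot 1 = 237$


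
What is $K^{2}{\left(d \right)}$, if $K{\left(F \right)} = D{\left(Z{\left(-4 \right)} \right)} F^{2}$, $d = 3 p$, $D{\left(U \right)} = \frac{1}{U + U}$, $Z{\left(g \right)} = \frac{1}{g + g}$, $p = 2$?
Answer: $20736$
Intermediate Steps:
$Z{\left(g \right)} = \frac{1}{2 g}$
$D{\left(U \right)} = \frac{1}{2 U}$
$d = 6$ ($d = 3 \cdot 2 = 6$)
$K{\left(F \right)} = - 4 F^{2}$ ($K{\left(F \right)} = \frac{1}{2 \frac{1}{2 \left(-4\right)}} F^{2} = \frac{1}{2 \cdot \frac{1}{2} \left(- \frac{1}{4}\right)} F^{2} = \frac{1}{2 \left(- \frac{1}{8}\right)} F^{2} = \frac{1}{2} \left(-8\right) F^{2} = - 4 F^{2}$)
$K^{2}{\left(d \right)} = \left(- 4 \cdot 6^{2}\right)^{2} = \left(\left(-4\right) 36\right)^{2} = \left(-144\right)^{2} = 20736$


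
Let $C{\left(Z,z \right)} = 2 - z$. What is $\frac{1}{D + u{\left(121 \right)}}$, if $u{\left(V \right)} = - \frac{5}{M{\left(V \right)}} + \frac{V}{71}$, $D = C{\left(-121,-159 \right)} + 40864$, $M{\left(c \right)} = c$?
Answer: $\frac{8591}{352460061} \approx 2.4374 \cdot 10^{-5}$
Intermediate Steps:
$D = 41025$ ($D = \left(2 - -159\right) + 40864 = \left(2 + 159\right) + 40864 = 161 + 40864 = 41025$)
$u{\left(V \right)} = - \frac{5}{V} + \frac{V}{71}$
$\frac{1}{D + u{\left(121 \right)}} = \frac{1}{41025 + \left(- \frac{5}{121} + \frac{1}{71} \cdot 121\right)} = \frac{1}{41025 + \left(\left(-5\right) \frac{1}{121} + \frac{121}{71}\right)} = \frac{1}{41025 + \left(- \frac{5}{121} + \frac{121}{71}\right)} = \frac{1}{41025 + \frac{14286}{8591}} = \frac{1}{\frac{352460061}{8591}} = \frac{8591}{352460061}$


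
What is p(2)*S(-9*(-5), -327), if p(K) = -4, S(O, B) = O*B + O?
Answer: 58680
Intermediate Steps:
S(O, B) = O + B*O (S(O, B) = B*O + O = O + B*O)
p(2)*S(-9*(-5), -327) = -4*(-9*(-5))*(1 - 327) = -180*(-326) = -4*(-14670) = 58680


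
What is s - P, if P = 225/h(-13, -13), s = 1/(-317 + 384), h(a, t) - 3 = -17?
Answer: 15089/938 ≈ 16.086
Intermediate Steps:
h(a, t) = -14 (h(a, t) = 3 - 17 = -14)
s = 1/67 ≈ 0.014925
P = -225/14 (P = 225/(-14) = 225*(-1/14) = -225/14 ≈ -16.071)
s - P = 1/67 - 1*(-225/14) = 1/67 + 225/14 = 15089/938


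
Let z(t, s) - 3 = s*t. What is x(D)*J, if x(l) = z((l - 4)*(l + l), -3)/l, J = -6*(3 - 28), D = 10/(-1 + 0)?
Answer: 12555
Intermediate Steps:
D = -10 (D = 10/(-1) = 10*(-1) = -10)
z(t, s) = 3 + s*t
J = 150 (J = -6*(-25) = 150)
x(l) = (3 - 6*l*(-4 + l))/l (x(l) = (3 - 3*(l - 4)*(l + l))/l = (3 - 3*(-4 + l)*2*l)/l = (3 - 6*l*(-4 + l))/l)
x(D)*J = (24 - 6*(-10) + 3/(-10))*150 = (24 + 60 + 3*(-1/10))*150 = (24 + 60 - 3/10)*150 = (837/10)*150 = 12555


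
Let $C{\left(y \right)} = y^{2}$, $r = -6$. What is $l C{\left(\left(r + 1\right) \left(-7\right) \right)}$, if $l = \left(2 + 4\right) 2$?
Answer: $14700$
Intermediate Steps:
$l = 12$ ($l = 6 \cdot 2 = 12$)
$l C{\left(\left(r + 1\right) \left(-7\right) \right)} = 12 \left(\left(-6 + 1\right) \left(-7\right)\right)^{2} = 12 \left(\left(-5\right) \left(-7\right)\right)^{2} = 12 \cdot 35^{2} = 12 \cdot 1225 = 14700$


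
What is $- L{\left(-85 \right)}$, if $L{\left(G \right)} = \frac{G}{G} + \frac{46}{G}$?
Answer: $- \frac{39}{85} \approx -0.45882$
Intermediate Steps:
$L{\left(G \right)} = 1 + \frac{46}{G}$
$- L{\left(-85 \right)} = - \frac{46 - 85}{-85} = - \frac{\left(-1\right) \left(-39\right)}{85} = \left(-1\right) \frac{39}{85} = - \frac{39}{85}$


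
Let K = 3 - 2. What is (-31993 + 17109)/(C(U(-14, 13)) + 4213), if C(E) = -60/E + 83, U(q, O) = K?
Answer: -3721/1059 ≈ -3.5137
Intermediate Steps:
K = 1
U(q, O) = 1
C(E) = 83 - 60/E
(-31993 + 17109)/(C(U(-14, 13)) + 4213) = (-31993 + 17109)/((83 - 60/1) + 4213) = -14884/((83 - 60*1) + 4213) = -14884/((83 - 60) + 4213) = -14884/(23 + 4213) = -14884/4236 = -14884*1/4236 = -3721/1059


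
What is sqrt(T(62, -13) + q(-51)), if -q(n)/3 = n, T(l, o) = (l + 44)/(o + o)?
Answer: 44*sqrt(13)/13 ≈ 12.203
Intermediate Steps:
T(l, o) = (44 + l)/(2*o) (T(l, o) = (44 + l)/((2*o)) = (44 + l)*(1/(2*o)) = (44 + l)/(2*o))
q(n) = -3*n
sqrt(T(62, -13) + q(-51)) = sqrt((1/2)*(44 + 62)/(-13) - 3*(-51)) = sqrt((1/2)*(-1/13)*106 + 153) = sqrt(-53/13 + 153) = sqrt(1936/13) = 44*sqrt(13)/13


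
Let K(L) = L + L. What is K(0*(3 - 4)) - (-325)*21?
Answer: 6825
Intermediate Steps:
K(L) = 2*L
K(0*(3 - 4)) - (-325)*21 = 2*(0*(3 - 4)) - (-325)*21 = 2*(0*(-1)) - 1*(-6825) = 2*0 + 6825 = 0 + 6825 = 6825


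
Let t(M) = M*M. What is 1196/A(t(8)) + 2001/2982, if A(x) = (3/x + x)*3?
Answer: 84286835/12223218 ≈ 6.8956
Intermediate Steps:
t(M) = M²
A(x) = 3*x + 9/x (A(x) = (x + 3/x)*3 = 3*x + 9/x)
1196/A(t(8)) + 2001/2982 = 1196/(3*8² + 9/(8²)) + 2001/2982 = 1196/(3*64 + 9/64) + 2001*(1/2982) = 1196/(192 + 9*(1/64)) + 667/994 = 1196/(192 + 9/64) + 667/994 = 1196/(12297/64) + 667/994 = 1196*(64/12297) + 667/994 = 76544/12297 + 667/994 = 84286835/12223218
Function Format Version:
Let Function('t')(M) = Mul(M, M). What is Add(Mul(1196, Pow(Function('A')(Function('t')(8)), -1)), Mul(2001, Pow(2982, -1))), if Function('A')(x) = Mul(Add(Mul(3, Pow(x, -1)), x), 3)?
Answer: Rational(84286835, 12223218) ≈ 6.8956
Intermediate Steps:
Function('t')(M) = Pow(M, 2)
Function('A')(x) = Add(Mul(3, x), Mul(9, Pow(x, -1))) (Function('A')(x) = Mul(Add(x, Mul(3, Pow(x, -1))), 3) = Add(Mul(3, x), Mul(9, Pow(x, -1))))
Add(Mul(1196, Pow(Function('A')(Function('t')(8)), -1)), Mul(2001, Pow(2982, -1))) = Add(Mul(1196, Pow(Add(Mul(3, Pow(8, 2)), Mul(9, Pow(Pow(8, 2), -1))), -1)), Mul(2001, Pow(2982, -1))) = Add(Mul(1196, Pow(Add(Mul(3, 64), Mul(9, Pow(64, -1))), -1)), Mul(2001, Rational(1, 2982))) = Add(Mul(1196, Pow(Add(192, Mul(9, Rational(1, 64))), -1)), Rational(667, 994)) = Add(Mul(1196, Pow(Add(192, Rational(9, 64)), -1)), Rational(667, 994)) = Add(Mul(1196, Pow(Rational(12297, 64), -1)), Rational(667, 994)) = Add(Mul(1196, Rational(64, 12297)), Rational(667, 994)) = Add(Rational(76544, 12297), Rational(667, 994)) = Rational(84286835, 12223218)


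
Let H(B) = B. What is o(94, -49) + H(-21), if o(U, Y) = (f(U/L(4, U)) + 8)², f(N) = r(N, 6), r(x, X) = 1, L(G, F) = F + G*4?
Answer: 60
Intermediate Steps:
L(G, F) = F + 4*G
f(N) = 1
o(U, Y) = 81 (o(U, Y) = (1 + 8)² = 9² = 81)
o(94, -49) + H(-21) = 81 - 21 = 60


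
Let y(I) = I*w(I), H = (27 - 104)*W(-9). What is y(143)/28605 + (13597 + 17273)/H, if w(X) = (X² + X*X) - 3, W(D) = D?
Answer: 15668857/62931 ≈ 248.98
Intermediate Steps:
w(X) = -3 + 2*X² (w(X) = (X² + X²) - 3 = 2*X² - 3 = -3 + 2*X²)
H = 693 (H = (27 - 104)*(-9) = -77*(-9) = 693)
y(I) = I*(-3 + 2*I²)
y(143)/28605 + (13597 + 17273)/H = (143*(-3 + 2*143²))/28605 + (13597 + 17273)/693 = (143*(-3 + 2*20449))*(1/28605) + 30870*(1/693) = (143*(-3 + 40898))*(1/28605) + 490/11 = (143*40895)*(1/28605) + 490/11 = 5847985*(1/28605) + 490/11 = 1169597/5721 + 490/11 = 15668857/62931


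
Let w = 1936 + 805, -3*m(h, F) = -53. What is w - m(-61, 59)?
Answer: 8170/3 ≈ 2723.3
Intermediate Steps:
m(h, F) = 53/3 (m(h, F) = -1/3*(-53) = 53/3)
w = 2741
w - m(-61, 59) = 2741 - 1*53/3 = 2741 - 53/3 = 8170/3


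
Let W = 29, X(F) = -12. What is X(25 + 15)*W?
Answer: -348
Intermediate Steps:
X(25 + 15)*W = -12*29 = -348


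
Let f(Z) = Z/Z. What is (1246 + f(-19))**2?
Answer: 1555009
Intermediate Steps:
f(Z) = 1
(1246 + f(-19))**2 = (1246 + 1)**2 = 1247**2 = 1555009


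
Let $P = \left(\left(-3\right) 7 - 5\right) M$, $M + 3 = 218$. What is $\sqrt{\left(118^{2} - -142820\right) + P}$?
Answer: $\sqrt{151154} \approx 388.79$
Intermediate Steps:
$M = 215$ ($M = -3 + 218 = 215$)
$P = -5590$ ($P = \left(\left(-3\right) 7 - 5\right) 215 = \left(-21 - 5\right) 215 = \left(-26\right) 215 = -5590$)
$\sqrt{\left(118^{2} - -142820\right) + P} = \sqrt{\left(118^{2} - -142820\right) - 5590} = \sqrt{\left(13924 + 142820\right) - 5590} = \sqrt{156744 - 5590} = \sqrt{151154}$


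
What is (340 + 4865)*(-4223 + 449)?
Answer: -19643670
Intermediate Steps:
(340 + 4865)*(-4223 + 449) = 5205*(-3774) = -19643670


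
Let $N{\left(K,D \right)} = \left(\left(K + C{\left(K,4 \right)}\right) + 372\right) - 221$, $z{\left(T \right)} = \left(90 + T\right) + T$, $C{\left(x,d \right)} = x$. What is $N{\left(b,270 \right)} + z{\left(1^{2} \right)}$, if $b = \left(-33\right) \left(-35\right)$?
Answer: $2553$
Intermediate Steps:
$z{\left(T \right)} = 90 + 2 T$
$b = 1155$
$N{\left(K,D \right)} = 151 + 2 K$ ($N{\left(K,D \right)} = \left(\left(K + K\right) + 372\right) - 221 = \left(2 K + 372\right) - 221 = \left(372 + 2 K\right) - 221 = 151 + 2 K$)
$N{\left(b,270 \right)} + z{\left(1^{2} \right)} = \left(151 + 2 \cdot 1155\right) + \left(90 + 2 \cdot 1^{2}\right) = \left(151 + 2310\right) + \left(90 + 2 \cdot 1\right) = 2461 + \left(90 + 2\right) = 2461 + 92 = 2553$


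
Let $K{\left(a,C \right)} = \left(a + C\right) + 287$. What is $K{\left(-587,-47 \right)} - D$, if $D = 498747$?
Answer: $-499094$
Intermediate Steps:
$K{\left(a,C \right)} = 287 + C + a$ ($K{\left(a,C \right)} = \left(C + a\right) + 287 = 287 + C + a$)
$K{\left(-587,-47 \right)} - D = \left(287 - 47 - 587\right) - 498747 = -347 - 498747 = -499094$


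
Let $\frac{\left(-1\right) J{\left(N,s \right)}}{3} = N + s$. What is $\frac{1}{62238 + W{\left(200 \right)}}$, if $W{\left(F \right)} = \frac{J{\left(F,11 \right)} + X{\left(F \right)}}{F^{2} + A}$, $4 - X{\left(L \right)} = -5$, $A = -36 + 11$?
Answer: $\frac{1025}{63793934} \approx 1.6067 \cdot 10^{-5}$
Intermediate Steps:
$A = -25$
$J{\left(N,s \right)} = - 3 N - 3 s$ ($J{\left(N,s \right)} = - 3 \left(N + s\right) = - 3 N - 3 s$)
$X{\left(L \right)} = 9$ ($X{\left(L \right)} = 4 - -5 = 4 + 5 = 9$)
$W{\left(F \right)} = \frac{-24 - 3 F}{-25 + F^{2}}$ ($W{\left(F \right)} = \frac{\left(- 3 F - 33\right) + 9}{F^{2} - 25} = \frac{\left(- 3 F - 33\right) + 9}{-25 + F^{2}} = \frac{\left(-33 - 3 F\right) + 9}{-25 + F^{2}} = \frac{-24 - 3 F}{-25 + F^{2}}$)
$\frac{1}{62238 + W{\left(200 \right)}} = \frac{1}{62238 + \frac{3 \left(-8 - 200\right)}{-25 + 200^{2}}} = \frac{1}{62238 + \frac{3 \left(-8 - 200\right)}{-25 + 40000}} = \frac{1}{62238 + 3 \cdot \frac{1}{39975} \left(-208\right)} = \frac{1}{62238 - \frac{16}{1025}} = \frac{1}{\frac{63793934}{1025}} = \frac{1025}{63793934}$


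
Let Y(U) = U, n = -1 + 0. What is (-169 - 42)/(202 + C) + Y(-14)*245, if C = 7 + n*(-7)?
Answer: -741091/216 ≈ -3431.0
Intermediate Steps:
n = -1
C = 14 (C = 7 - 1*(-7) = 7 + 7 = 14)
(-169 - 42)/(202 + C) + Y(-14)*245 = (-169 - 42)/(202 + 14) - 14*245 = -211/216 - 3430 = -741091/216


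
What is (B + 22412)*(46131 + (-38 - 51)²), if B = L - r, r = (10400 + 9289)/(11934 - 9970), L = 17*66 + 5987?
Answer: 783207466715/491 ≈ 1.5951e+9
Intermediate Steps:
L = 7109 (L = 1122 + 5987 = 7109)
r = 19689/1964 ≈ 10.025
B = 13942387/1964 (B = 7109 - 1*19689/1964 = 7109 - 19689/1964 = 13942387/1964 ≈ 7099.0)
(B + 22412)*(46131 + (-38 - 51)²) = (13942387/1964 + 22412)*(46131 + (-38 - 51)²) = 57959555*(46131 + (-89)²)/1964 = 57959555*(46131 + 7921)/1964 = (57959555/1964)*54052 = 783207466715/491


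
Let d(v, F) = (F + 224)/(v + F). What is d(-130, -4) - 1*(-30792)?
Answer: 2062954/67 ≈ 30790.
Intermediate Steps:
d(v, F) = (224 + F)/(F + v)
d(-130, -4) - 1*(-30792) = (224 - 4)/(-4 - 130) - 1*(-30792) = 220/(-134) + 30792 = -1/134*220 + 30792 = -110/67 + 30792 = 2062954/67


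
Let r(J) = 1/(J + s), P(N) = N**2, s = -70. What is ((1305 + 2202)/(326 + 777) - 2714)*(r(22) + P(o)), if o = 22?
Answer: -69461503085/52944 ≈ -1.3120e+6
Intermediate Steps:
r(J) = 1/(-70 + J) (r(J) = 1/(J - 70) = 1/(-70 + J))
((1305 + 2202)/(326 + 777) - 2714)*(r(22) + P(o)) = ((1305 + 2202)/(326 + 777) - 2714)*(1/(-70 + 22) + 22**2) = (3507/1103 - 2714)*(1/(-48) + 484) = (3507*(1/1103) - 2714)*(-1/48 + 484) = (3507/1103 - 2714)*(23231/48) = -2990035/1103*23231/48 = -69461503085/52944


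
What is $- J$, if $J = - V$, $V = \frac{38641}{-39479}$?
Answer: $- \frac{38641}{39479} \approx -0.97877$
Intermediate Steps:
$V = - \frac{38641}{39479}$ ($V = 38641 \left(- \frac{1}{39479}\right) = - \frac{38641}{39479} \approx -0.97877$)
$J = \frac{38641}{39479}$ ($J = \left(-1\right) \left(- \frac{38641}{39479}\right) = \frac{38641}{39479} \approx 0.97877$)
$- J = \left(-1\right) \frac{38641}{39479} = - \frac{38641}{39479}$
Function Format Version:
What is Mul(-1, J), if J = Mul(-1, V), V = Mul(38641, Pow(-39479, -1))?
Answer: Rational(-38641, 39479) ≈ -0.97877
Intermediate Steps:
V = Rational(-38641, 39479) (V = Mul(38641, Rational(-1, 39479)) = Rational(-38641, 39479) ≈ -0.97877)
J = Rational(38641, 39479) (J = Mul(-1, Rational(-38641, 39479)) = Rational(38641, 39479) ≈ 0.97877)
Mul(-1, J) = Mul(-1, Rational(38641, 39479)) = Rational(-38641, 39479)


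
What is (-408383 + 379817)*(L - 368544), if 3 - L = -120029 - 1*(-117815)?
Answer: 10464497082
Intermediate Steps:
L = 2217 (L = 3 - (-120029 - 1*(-117815)) = 3 - (-120029 + 117815) = 3 - 1*(-2214) = 3 + 2214 = 2217)
(-408383 + 379817)*(L - 368544) = (-408383 + 379817)*(2217 - 368544) = -28566*(-366327) = 10464497082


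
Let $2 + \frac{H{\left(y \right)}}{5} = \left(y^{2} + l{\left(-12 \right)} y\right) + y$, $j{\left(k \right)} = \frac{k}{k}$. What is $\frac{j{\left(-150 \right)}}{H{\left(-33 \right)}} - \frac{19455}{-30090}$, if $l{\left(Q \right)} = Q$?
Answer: $\frac{2351314}{3635875} \approx 0.6467$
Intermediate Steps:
$j{\left(k \right)} = 1$
$H{\left(y \right)} = -10 - 55 y + 5 y^{2}$ ($H{\left(y \right)} = -10 + 5 \left(\left(y^{2} - 12 y\right) + y\right) = -10 + 5 \left(y^{2} - 11 y\right) = -10 + \left(- 55 y + 5 y^{2}\right) = -10 - 55 y + 5 y^{2}$)
$\frac{j{\left(-150 \right)}}{H{\left(-33 \right)}} - \frac{19455}{-30090} = 1 \frac{1}{-10 - -1815 + 5 \left(-33\right)^{2}} - \frac{19455}{-30090} = 1 \frac{1}{-10 + 1815 + 5 \cdot 1089} - - \frac{1297}{2006} = 1 \frac{1}{-10 + 1815 + 5445} + \frac{1297}{2006} = 1 \cdot \frac{1}{7250} + \frac{1297}{2006} = \frac{1}{7250} + \frac{1297}{2006} = \frac{2351314}{3635875}$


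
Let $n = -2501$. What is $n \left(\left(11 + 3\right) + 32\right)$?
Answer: $-115046$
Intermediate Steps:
$n \left(\left(11 + 3\right) + 32\right) = - 2501 \left(\left(11 + 3\right) + 32\right) = - 2501 \left(14 + 32\right) = \left(-2501\right) 46 = -115046$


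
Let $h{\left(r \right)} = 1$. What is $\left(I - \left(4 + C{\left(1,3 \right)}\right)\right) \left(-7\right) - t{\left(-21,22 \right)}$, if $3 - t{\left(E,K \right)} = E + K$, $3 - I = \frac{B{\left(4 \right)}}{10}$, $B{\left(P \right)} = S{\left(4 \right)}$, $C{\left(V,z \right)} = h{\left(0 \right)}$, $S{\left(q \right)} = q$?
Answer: $\frac{74}{5} \approx 14.8$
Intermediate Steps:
$C{\left(V,z \right)} = 1$
$B{\left(P \right)} = 4$
$I = \frac{13}{5}$ ($I = 3 - \frac{4}{10} = 3 - 4 \cdot \frac{1}{10} = 3 - \frac{2}{5} = \frac{13}{5} \approx 2.6$)
$t{\left(E,K \right)} = 3 - E - K$ ($t{\left(E,K \right)} = 3 - \left(E + K\right) = 3 - E - K$)
$\left(I - \left(4 + C{\left(1,3 \right)}\right)\right) \left(-7\right) - t{\left(-21,22 \right)} = \left(\frac{13}{5} - 5\right) \left(-7\right) - \left(3 - -21 - 22\right) = \left(\frac{13}{5} - 5\right) \left(-7\right) - \left(3 + 21 - 22\right) = \left(\frac{13}{5} - 5\right) \left(-7\right) - 2 = \left(- \frac{12}{5}\right) \left(-7\right) - 2 = \frac{84}{5} - 2 = \frac{74}{5}$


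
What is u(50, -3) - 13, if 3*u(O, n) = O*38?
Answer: 1861/3 ≈ 620.33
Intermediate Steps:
u(O, n) = 38*O/3 (u(O, n) = (O*38)/3 = (38*O)/3 = 38*O/3)
u(50, -3) - 13 = (38/3)*50 - 13 = 1900/3 - 13 = 1861/3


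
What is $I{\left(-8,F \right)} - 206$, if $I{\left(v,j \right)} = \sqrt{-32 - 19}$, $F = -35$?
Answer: $-206 + i \sqrt{51} \approx -206.0 + 7.1414 i$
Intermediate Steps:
$I{\left(v,j \right)} = i \sqrt{51}$ ($I{\left(v,j \right)} = \sqrt{-51} = i \sqrt{51}$)
$I{\left(-8,F \right)} - 206 = i \sqrt{51} - 206 = -206 + i \sqrt{51}$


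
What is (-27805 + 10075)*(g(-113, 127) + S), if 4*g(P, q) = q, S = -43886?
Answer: 1555071705/2 ≈ 7.7754e+8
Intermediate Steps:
g(P, q) = q/4
(-27805 + 10075)*(g(-113, 127) + S) = (-27805 + 10075)*((1/4)*127 - 43886) = -17730*(127/4 - 43886) = -17730*(-175417/4) = 1555071705/2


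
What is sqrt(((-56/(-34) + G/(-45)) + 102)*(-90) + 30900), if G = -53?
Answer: sqrt(6203606)/17 ≈ 146.51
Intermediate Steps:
sqrt(((-56/(-34) + G/(-45)) + 102)*(-90) + 30900) = sqrt(((-56/(-34) - 53/(-45)) + 102)*(-90) + 30900) = sqrt(((-56*(-1/34) - 53*(-1/45)) + 102)*(-90) + 30900) = sqrt(((28/17 + 53/45) + 102)*(-90) + 30900) = sqrt((2161/765 + 102)*(-90) + 30900) = sqrt((80191/765)*(-90) + 30900) = sqrt(-160382/17 + 30900) = sqrt(364918/17) = sqrt(6203606)/17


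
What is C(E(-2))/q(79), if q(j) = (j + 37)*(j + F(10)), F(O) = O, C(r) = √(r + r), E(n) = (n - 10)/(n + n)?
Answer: √6/10324 ≈ 0.00023726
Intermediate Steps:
E(n) = (-10 + n)/(2*n) (E(n) = (-10 + n)/((2*n)) = (-10 + n)*(1/(2*n)) = (-10 + n)/(2*n))
C(r) = √2*√r (C(r) = √(2*r) = √2*√r)
q(j) = (10 + j)*(37 + j) (q(j) = (j + 37)*(j + 10) = (37 + j)*(10 + j) = (10 + j)*(37 + j))
C(E(-2))/q(79) = (√2*√((½)*(-10 - 2)/(-2)))/(370 + 79² + 47*79) = (√2*√((½)*(-½)*(-12)))/(370 + 6241 + 3713) = (√2*√3)/10324 = √6*(1/10324) = √6/10324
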